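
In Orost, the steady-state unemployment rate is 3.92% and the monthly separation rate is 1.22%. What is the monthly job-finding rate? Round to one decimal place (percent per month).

From u* = s/(s+f): f = s·(1−u)/u.
f = 1.22 × (1 − 0.0392) / 0.0392 = 1.1722 / 0.0392 ≈ 29.9% per month.

Job-finding rate ≈ 29.9% per month.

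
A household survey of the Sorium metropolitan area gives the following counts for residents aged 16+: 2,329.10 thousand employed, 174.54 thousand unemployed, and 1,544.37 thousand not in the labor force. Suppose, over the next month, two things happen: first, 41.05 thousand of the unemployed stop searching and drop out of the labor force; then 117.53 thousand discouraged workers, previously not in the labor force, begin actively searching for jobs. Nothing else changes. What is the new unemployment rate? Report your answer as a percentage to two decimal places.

Initially, labor force = 2,329.10 + 174.54 = 2,503.64 thousand, so u = 174.54/2,503.64 = 6.97%.
After the first change, unemployed and labor force both fall by 41.05 → E = 2,329.10, U = 133.49, labor force = 2,462.59 thousand.
After the second change, unemployed and labor force both rise by 117.53 → E = 2,329.10, U = 251.02, labor force = 2,580.12 thousand.
New unemployment rate = 251.02 / 2,580.12 = 9.73%.

New unemployment rate ≈ 9.73%.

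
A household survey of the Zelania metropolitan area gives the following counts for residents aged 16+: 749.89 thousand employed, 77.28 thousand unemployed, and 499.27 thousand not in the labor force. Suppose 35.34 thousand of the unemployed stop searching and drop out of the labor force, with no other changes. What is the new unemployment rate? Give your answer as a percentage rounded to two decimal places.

Initially, labor force = 749.89 + 77.28 = 827.17 thousand, so u = 77.28/827.17 = 9.34%.
After the change, unemployed and labor force both fall by 35.34 → E = 749.89, U = 41.94, labor force = 791.83 thousand.
New unemployment rate = 41.94 / 791.83 = 5.30%.

New unemployment rate ≈ 5.30%.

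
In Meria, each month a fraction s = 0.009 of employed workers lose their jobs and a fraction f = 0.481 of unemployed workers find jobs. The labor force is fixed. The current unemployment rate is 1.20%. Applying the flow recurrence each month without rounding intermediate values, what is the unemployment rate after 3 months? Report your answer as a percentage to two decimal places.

With a fixed labor force, u_{t+1} = u_t + s·(1−u_t) − f·u_t = u_t·(1−s−f) + s.
Here 1−s−f = 0.510 and s = 0.009.
u_1 = 0.012000 × 0.510 + 0.009 = 0.015120.
u_2 = 0.015120 × 0.510 + 0.009 = 0.016711.
u_3 = 0.016711 × 0.510 + 0.009 = 0.017523.

Unemployment rate after three months ≈ 1.75%.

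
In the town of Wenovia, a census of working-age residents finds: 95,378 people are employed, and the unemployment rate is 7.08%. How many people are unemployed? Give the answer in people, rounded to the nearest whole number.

About 7,267 are unemployed.

Let U be the number unemployed. The labor force is E + U, and U/(E+U) = 0.0708.
So U = 0.0708 × 95,378 / (1 − 0.0708) = 6752.76 / 0.9292 ≈ 7,267.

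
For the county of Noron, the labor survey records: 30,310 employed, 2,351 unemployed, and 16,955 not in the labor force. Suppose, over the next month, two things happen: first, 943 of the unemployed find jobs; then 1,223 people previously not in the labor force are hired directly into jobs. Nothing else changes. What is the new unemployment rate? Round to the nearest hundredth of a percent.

Initially, labor force = 30,310 + 2,351 = 32,661, so u = 2,351/32,661 = 7.20%.
After the first change, unemployed falls and employed rises by 943; labor force unchanged → E = 31,253, U = 1,408, labor force = 32,661.
After the second change, employed and labor force both rise by 1,223; unemployed unchanged → E = 32,476, U = 1,408, labor force = 33,884.
New unemployment rate = 1,408 / 33,884 = 4.16%.

New unemployment rate ≈ 4.16%.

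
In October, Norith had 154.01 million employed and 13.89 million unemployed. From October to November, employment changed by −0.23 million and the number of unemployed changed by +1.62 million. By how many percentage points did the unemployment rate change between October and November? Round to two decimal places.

October: labor force = 154.01 + 13.89 = 167.90; u = 13.89/167.90 = 8.27%.
November: labor force = 153.78 + 15.51 = 169.29; u = 15.51/169.29 = 9.16%.
Change = 9.16% − 8.27% = +0.89 pp.

The unemployment rate changed by +0.89 percentage points.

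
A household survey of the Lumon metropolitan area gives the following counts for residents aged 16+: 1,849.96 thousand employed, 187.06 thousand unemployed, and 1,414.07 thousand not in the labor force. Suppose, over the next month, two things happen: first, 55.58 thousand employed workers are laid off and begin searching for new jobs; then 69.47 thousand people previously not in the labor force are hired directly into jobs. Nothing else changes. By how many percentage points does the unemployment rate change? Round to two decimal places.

The unemployment rate changes by +2.34 percentage points.

Initially, labor force = 1,849.96 + 187.06 = 2,037.02 thousand, so u = 187.06/2,037.02 = 9.18%.
After the first change, employed falls and unemployed rises by 55.58; labor force unchanged → E = 1,794.38, U = 242.64, labor force = 2,037.02 thousand.
After the second change, employed and labor force both rise by 69.47; unemployed unchanged → E = 1,863.85, U = 242.64, labor force = 2,106.49 thousand.
New unemployment rate = 242.64 / 2,106.49 = 11.52%.
Change = 11.52% − 9.18% = +2.34 percentage points.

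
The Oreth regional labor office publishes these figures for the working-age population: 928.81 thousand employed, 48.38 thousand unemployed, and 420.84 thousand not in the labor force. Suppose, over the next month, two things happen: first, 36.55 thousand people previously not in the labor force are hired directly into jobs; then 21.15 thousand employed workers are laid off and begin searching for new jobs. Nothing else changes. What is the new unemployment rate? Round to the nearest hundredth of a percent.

New unemployment rate ≈ 6.86%.

Initially, labor force = 928.81 + 48.38 = 977.19 thousand, so u = 48.38/977.19 = 4.95%.
After the first change, employed and labor force both rise by 36.55; unemployed unchanged → E = 965.36, U = 48.38, labor force = 1,013.74 thousand.
After the second change, employed falls and unemployed rises by 21.15; labor force unchanged → E = 944.21, U = 69.53, labor force = 1,013.74 thousand.
New unemployment rate = 69.53 / 1,013.74 = 6.86%.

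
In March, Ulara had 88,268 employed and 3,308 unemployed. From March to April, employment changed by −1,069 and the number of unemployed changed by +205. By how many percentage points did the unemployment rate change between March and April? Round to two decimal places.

The unemployment rate changed by +0.26 percentage points.

March: labor force = 88,268 + 3,308 = 91,576; u = 3,308/91,576 = 3.61%.
April: labor force = 87,199 + 3,513 = 90,712; u = 3,513/90,712 = 3.87%.
Change = 3.87% − 3.61% = +0.26 pp.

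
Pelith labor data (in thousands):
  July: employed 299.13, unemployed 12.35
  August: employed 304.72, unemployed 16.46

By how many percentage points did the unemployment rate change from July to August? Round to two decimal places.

The unemployment rate changed by +1.16 percentage points.

July: labor force = 299.13 + 12.35 = 311.48; u = 12.35/311.48 = 3.96%.
August: labor force = 304.72 + 16.46 = 321.18; u = 16.46/321.18 = 5.12%.
Change = 5.12% − 3.96% = +1.16 pp.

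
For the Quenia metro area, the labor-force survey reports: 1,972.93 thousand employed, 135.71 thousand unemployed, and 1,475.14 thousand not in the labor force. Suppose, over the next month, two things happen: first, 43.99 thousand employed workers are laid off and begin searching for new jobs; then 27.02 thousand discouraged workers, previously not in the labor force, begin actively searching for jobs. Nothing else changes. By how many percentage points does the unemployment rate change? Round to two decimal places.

Initially, labor force = 1,972.93 + 135.71 = 2,108.64 thousand, so u = 135.71/2,108.64 = 6.44%.
After the first change, employed falls and unemployed rises by 43.99; labor force unchanged → E = 1,928.94, U = 179.70, labor force = 2,108.64 thousand.
After the second change, unemployed and labor force both rise by 27.02 → E = 1,928.94, U = 206.72, labor force = 2,135.66 thousand.
New unemployment rate = 206.72 / 2,135.66 = 9.68%.
Change = 9.68% − 6.44% = +3.24 percentage points.

The unemployment rate changes by +3.24 percentage points.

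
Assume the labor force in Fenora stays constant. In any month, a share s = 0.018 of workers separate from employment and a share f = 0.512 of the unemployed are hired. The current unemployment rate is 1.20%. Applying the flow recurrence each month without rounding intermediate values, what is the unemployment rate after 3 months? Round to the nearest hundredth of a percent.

With a fixed labor force, u_{t+1} = u_t + s·(1−u_t) − f·u_t = u_t·(1−s−f) + s.
Here 1−s−f = 0.470 and s = 0.018.
u_1 = 0.012000 × 0.470 + 0.018 = 0.023640.
u_2 = 0.023640 × 0.470 + 0.018 = 0.029111.
u_3 = 0.029111 × 0.470 + 0.018 = 0.031682.

Unemployment rate after three months ≈ 3.17%.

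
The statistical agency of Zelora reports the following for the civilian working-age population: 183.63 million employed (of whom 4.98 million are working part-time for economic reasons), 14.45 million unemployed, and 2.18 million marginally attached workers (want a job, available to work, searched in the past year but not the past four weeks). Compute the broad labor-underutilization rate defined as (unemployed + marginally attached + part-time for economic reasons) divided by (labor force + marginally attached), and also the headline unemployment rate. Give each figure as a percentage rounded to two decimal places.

Broad underutilization rate ≈ 10.79%; headline unemployment rate ≈ 7.30%.

Labor force = 183.63 + 14.45 = 198.08 million.
Numerator = 14.45 + 2.18 + 4.98 = 21.61 million.
Denominator = 198.08 + 2.18 = 200.26 million.
Broad rate = 21.61 / 200.26 = 10.79%.
Headline unemployment rate = 14.45 / 198.08 = 7.30%.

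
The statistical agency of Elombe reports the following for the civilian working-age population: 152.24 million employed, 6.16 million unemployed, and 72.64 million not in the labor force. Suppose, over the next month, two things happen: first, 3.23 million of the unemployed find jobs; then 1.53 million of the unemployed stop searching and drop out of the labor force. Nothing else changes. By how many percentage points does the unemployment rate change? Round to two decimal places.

Initially, labor force = 152.24 + 6.16 = 158.40 million, so u = 6.16/158.40 = 3.89%.
After the first change, unemployed falls and employed rises by 3.23; labor force unchanged → E = 155.47, U = 2.93, labor force = 158.40 million.
After the second change, unemployed and labor force both fall by 1.53 → E = 155.47, U = 1.40, labor force = 156.87 million.
New unemployment rate = 1.40 / 156.87 = 0.89%.
Change = 0.89% − 3.89% = −3.00 percentage points.

The unemployment rate changes by −3.00 percentage points.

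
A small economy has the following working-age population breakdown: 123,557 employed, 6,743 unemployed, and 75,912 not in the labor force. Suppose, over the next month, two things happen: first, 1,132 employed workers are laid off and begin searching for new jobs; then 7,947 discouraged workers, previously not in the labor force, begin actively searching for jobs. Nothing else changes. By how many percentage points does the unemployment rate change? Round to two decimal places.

The unemployment rate changes by +6.27 percentage points.

Initially, labor force = 123,557 + 6,743 = 130,300, so u = 6,743/130,300 = 5.17%.
After the first change, employed falls and unemployed rises by 1,132; labor force unchanged → E = 122,425, U = 7,875, labor force = 130,300.
After the second change, unemployed and labor force both rise by 7,947 → E = 122,425, U = 15,822, labor force = 138,247.
New unemployment rate = 15,822 / 138,247 = 11.44%.
Change = 11.44% − 5.17% = +6.27 percentage points.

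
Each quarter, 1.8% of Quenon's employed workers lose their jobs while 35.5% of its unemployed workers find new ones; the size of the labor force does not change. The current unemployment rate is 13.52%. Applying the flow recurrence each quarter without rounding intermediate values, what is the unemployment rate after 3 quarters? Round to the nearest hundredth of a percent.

With a fixed labor force, u_{t+1} = u_t + s·(1−u_t) − f·u_t = u_t·(1−s−f) + s.
Here 1−s−f = 0.627 and s = 0.018.
u_1 = 0.135200 × 0.627 + 0.018 = 0.102770.
u_2 = 0.102770 × 0.627 + 0.018 = 0.082437.
u_3 = 0.082437 × 0.627 + 0.018 = 0.069688.

Unemployment rate after three quarters ≈ 6.97%.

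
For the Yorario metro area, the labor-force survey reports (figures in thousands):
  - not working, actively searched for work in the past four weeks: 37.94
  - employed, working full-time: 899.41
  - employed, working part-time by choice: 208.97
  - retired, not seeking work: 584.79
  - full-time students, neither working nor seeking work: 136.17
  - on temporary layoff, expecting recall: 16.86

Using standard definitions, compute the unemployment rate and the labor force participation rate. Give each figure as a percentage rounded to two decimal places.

Unemployment rate ≈ 4.71%; labor force participation rate ≈ 61.74%.

Employed = 899.41 + 208.97 = 1,108.38 thousand.
Unemployed = 37.94 + 16.86 = 54.80 thousand (jobless and actively searching, or on temporary layoff).
Labor force = 1,108.38 + 54.80 = 1,163.18 thousand.
Not in labor force = 584.79 + 136.17 = 720.96 thousand (those not working and not actively searching are outside the labor force).
Civilian working-age population = 1,163.18 + 720.96 = 1,884.14 thousand.
Unemployment rate = 54.80 / 1,163.18 = 4.71%.
Labor force participation rate = 1,163.18 / 1,884.14 = 61.74%.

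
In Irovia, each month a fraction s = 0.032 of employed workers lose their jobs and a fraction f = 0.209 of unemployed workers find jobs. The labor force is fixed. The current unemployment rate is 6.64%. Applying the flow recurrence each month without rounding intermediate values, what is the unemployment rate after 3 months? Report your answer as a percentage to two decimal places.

Unemployment rate after three months ≈ 10.38%.

With a fixed labor force, u_{t+1} = u_t + s·(1−u_t) − f·u_t = u_t·(1−s−f) + s.
Here 1−s−f = 0.759 and s = 0.032.
u_1 = 0.066400 × 0.759 + 0.032 = 0.082398.
u_2 = 0.082398 × 0.759 + 0.032 = 0.094540.
u_3 = 0.094540 × 0.759 + 0.032 = 0.103756.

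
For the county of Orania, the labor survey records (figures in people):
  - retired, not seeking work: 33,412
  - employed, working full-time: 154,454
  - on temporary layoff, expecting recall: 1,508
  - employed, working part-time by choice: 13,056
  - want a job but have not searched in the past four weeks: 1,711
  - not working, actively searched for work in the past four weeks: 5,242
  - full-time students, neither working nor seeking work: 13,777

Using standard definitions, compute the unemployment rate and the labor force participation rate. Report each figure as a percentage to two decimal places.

Employed = 154,454 + 13,056 = 167,510.
Unemployed = 1,508 + 5,242 = 6,750 (jobless and actively searching, or on temporary layoff).
Labor force = 167,510 + 6,750 = 174,260.
Not in labor force = 33,412 + 1,711 + 13,777 = 48,900 (those not working and not actively searching are outside the labor force — including those who want a job but have given up searching).
Civilian working-age population = 174,260 + 48,900 = 223,160.
Unemployment rate = 6,750 / 174,260 = 3.87%.
Labor force participation rate = 174,260 / 223,160 = 78.09%.

Unemployment rate ≈ 3.87%; labor force participation rate ≈ 78.09%.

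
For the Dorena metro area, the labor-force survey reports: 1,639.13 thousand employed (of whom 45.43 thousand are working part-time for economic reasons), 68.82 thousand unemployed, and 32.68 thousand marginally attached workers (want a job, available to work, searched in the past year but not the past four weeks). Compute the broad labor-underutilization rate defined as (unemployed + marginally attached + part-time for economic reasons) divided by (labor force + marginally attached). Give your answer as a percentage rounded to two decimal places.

Broad underutilization rate ≈ 8.44%.

Labor force = 1,639.13 + 68.82 = 1,707.95 thousand.
Numerator = 68.82 + 32.68 + 45.43 = 146.93 thousand.
Denominator = 1,707.95 + 32.68 = 1,740.63 thousand.
Broad rate = 146.93 / 1,740.63 = 8.44%.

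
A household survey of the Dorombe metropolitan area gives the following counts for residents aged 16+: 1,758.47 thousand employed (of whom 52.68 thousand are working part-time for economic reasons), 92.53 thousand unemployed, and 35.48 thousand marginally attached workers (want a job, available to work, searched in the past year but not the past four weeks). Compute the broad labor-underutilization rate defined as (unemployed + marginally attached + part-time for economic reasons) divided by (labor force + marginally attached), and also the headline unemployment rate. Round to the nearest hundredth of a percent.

Broad underutilization rate ≈ 9.58%; headline unemployment rate ≈ 5.00%.

Labor force = 1,758.47 + 92.53 = 1,851.00 thousand.
Numerator = 92.53 + 35.48 + 52.68 = 180.69 thousand.
Denominator = 1,851.00 + 35.48 = 1,886.48 thousand.
Broad rate = 180.69 / 1,886.48 = 9.58%.
Headline unemployment rate = 92.53 / 1,851.00 = 5.00%.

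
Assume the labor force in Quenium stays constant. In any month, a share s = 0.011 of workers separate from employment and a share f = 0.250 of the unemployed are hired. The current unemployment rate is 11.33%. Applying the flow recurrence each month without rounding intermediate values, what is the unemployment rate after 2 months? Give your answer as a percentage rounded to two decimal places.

Unemployment rate after two months ≈ 8.10%.

With a fixed labor force, u_{t+1} = u_t + s·(1−u_t) − f·u_t = u_t·(1−s−f) + s.
Here 1−s−f = 0.739 and s = 0.011.
u_1 = 0.113300 × 0.739 + 0.011 = 0.094729.
u_2 = 0.094729 × 0.739 + 0.011 = 0.081005.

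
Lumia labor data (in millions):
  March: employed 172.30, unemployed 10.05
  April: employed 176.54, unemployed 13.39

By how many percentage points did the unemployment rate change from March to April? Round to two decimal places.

The unemployment rate changed by +1.54 percentage points.

March: labor force = 172.30 + 10.05 = 182.35; u = 10.05/182.35 = 5.51%.
April: labor force = 176.54 + 13.39 = 189.93; u = 13.39/189.93 = 7.05%.
Change = 7.05% − 5.51% = +1.54 pp.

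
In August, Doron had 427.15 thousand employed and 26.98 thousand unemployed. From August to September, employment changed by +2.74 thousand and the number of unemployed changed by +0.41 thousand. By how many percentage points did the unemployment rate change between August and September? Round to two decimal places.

August: labor force = 427.15 + 26.98 = 454.13; u = 26.98/454.13 = 5.94%.
September: labor force = 429.89 + 27.39 = 457.28; u = 27.39/457.28 = 5.99%.
Change = 5.99% − 5.94% = +0.05 pp.

The unemployment rate changed by +0.05 percentage points.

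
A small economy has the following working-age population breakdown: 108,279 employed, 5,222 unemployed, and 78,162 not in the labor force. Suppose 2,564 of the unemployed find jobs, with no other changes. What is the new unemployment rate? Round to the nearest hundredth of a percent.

Initially, labor force = 108,279 + 5,222 = 113,501, so u = 5,222/113,501 = 4.60%.
After the change, unemployed falls and employed rises by 2,564; labor force unchanged → E = 110,843, U = 2,658, labor force = 113,501.
New unemployment rate = 2,658 / 113,501 = 2.34%.

New unemployment rate ≈ 2.34%.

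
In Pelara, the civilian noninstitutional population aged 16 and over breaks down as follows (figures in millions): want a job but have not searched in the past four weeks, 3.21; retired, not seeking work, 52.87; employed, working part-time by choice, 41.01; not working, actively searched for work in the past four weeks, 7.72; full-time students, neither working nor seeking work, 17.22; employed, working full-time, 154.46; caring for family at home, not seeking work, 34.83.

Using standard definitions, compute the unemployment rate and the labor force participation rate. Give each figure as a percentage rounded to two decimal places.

Unemployment rate ≈ 3.80%; labor force participation rate ≈ 65.27%.

Employed = 41.01 + 154.46 = 195.47 million.
Unemployed = 7.72 million.
Labor force = 195.47 + 7.72 = 203.19 million.
Not in labor force = 3.21 + 52.87 + 17.22 + 34.83 = 108.13 million (those not working and not actively searching are outside the labor force — including those who want a job but have given up searching).
Civilian working-age population = 203.19 + 108.13 = 311.32 million.
Unemployment rate = 7.72 / 203.19 = 3.80%.
Labor force participation rate = 203.19 / 311.32 = 65.27%.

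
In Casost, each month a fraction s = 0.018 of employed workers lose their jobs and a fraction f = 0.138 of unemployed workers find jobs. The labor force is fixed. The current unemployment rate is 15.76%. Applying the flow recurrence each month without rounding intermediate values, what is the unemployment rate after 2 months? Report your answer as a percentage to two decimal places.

Unemployment rate after two months ≈ 14.55%.

With a fixed labor force, u_{t+1} = u_t + s·(1−u_t) − f·u_t = u_t·(1−s−f) + s.
Here 1−s−f = 0.844 and s = 0.018.
u_1 = 0.157600 × 0.844 + 0.018 = 0.151014.
u_2 = 0.151014 × 0.844 + 0.018 = 0.145456.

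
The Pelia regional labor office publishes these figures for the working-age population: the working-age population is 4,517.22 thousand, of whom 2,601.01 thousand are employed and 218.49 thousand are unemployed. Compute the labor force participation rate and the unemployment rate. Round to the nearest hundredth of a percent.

Labor force = employed + unemployed = 2,601.01 + 218.49 = 2,819.50 thousand.
Unemployment rate = 218.49 / 2,819.50 = 7.75%.
Labor force participation rate = 2,819.50 / 4,517.22 = 62.42%.

Labor force participation rate ≈ 62.42%; unemployment rate ≈ 7.75%.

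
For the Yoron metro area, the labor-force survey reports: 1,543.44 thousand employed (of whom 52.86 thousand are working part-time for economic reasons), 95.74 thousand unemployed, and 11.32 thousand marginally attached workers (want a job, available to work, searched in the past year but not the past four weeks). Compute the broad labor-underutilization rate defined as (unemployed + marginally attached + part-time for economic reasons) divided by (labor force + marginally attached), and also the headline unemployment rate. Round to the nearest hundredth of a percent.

Labor force = 1,543.44 + 95.74 = 1,639.18 thousand.
Numerator = 95.74 + 11.32 + 52.86 = 159.92 thousand.
Denominator = 1,639.18 + 11.32 = 1,650.50 thousand.
Broad rate = 159.92 / 1,650.50 = 9.69%.
Headline unemployment rate = 95.74 / 1,639.18 = 5.84%.

Broad underutilization rate ≈ 9.69%; headline unemployment rate ≈ 5.84%.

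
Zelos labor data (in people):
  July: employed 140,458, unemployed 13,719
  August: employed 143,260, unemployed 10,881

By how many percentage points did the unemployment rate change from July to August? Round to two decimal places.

The unemployment rate changed by −1.84 percentage points.

July: labor force = 140,458 + 13,719 = 154,177; u = 13,719/154,177 = 8.90%.
August: labor force = 143,260 + 10,881 = 154,141; u = 10,881/154,141 = 7.06%.
Change = 7.06% − 8.90% = −1.84 pp.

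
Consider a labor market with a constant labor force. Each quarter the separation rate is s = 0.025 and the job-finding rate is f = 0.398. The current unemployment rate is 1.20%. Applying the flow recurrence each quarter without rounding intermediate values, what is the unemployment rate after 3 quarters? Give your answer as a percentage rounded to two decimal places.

With a fixed labor force, u_{t+1} = u_t + s·(1−u_t) − f·u_t = u_t·(1−s−f) + s.
Here 1−s−f = 0.577 and s = 0.025.
u_1 = 0.012000 × 0.577 + 0.025 = 0.031924.
u_2 = 0.031924 × 0.577 + 0.025 = 0.043420.
u_3 = 0.043420 × 0.577 + 0.025 = 0.050053.

Unemployment rate after three quarters ≈ 5.01%.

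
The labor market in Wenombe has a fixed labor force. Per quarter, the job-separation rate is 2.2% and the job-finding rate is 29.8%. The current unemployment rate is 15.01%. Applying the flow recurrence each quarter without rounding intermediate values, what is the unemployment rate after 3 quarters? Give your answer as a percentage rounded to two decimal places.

Unemployment rate after three quarters ≈ 9.43%.

With a fixed labor force, u_{t+1} = u_t + s·(1−u_t) − f·u_t = u_t·(1−s−f) + s.
Here 1−s−f = 0.680 and s = 0.022.
u_1 = 0.150100 × 0.680 + 0.022 = 0.124068.
u_2 = 0.124068 × 0.680 + 0.022 = 0.106366.
u_3 = 0.106366 × 0.680 + 0.022 = 0.094329.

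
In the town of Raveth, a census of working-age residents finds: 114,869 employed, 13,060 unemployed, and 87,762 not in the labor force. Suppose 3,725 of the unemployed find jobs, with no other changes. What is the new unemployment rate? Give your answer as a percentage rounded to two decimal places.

New unemployment rate ≈ 7.30%.

Initially, labor force = 114,869 + 13,060 = 127,929, so u = 13,060/127,929 = 10.21%.
After the change, unemployed falls and employed rises by 3,725; labor force unchanged → E = 118,594, U = 9,335, labor force = 127,929.
New unemployment rate = 9,335 / 127,929 = 7.30%.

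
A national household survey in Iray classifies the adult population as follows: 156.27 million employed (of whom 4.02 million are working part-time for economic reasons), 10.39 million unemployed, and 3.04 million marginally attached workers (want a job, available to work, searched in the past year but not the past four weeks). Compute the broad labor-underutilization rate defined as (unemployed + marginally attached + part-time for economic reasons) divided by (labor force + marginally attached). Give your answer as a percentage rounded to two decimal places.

Labor force = 156.27 + 10.39 = 166.66 million.
Numerator = 10.39 + 3.04 + 4.02 = 17.45 million.
Denominator = 166.66 + 3.04 = 169.70 million.
Broad rate = 17.45 / 169.70 = 10.28%.

Broad underutilization rate ≈ 10.28%.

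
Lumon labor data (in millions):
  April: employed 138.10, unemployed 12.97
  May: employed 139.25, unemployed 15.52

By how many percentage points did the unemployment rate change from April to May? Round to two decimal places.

April: labor force = 138.10 + 12.97 = 151.07; u = 12.97/151.07 = 8.59%.
May: labor force = 139.25 + 15.52 = 154.77; u = 15.52/154.77 = 10.03%.
Change = 10.03% − 8.59% = +1.44 pp.

The unemployment rate changed by +1.44 percentage points.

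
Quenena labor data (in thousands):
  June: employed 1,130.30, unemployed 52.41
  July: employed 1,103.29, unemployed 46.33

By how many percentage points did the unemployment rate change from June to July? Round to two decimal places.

The unemployment rate changed by −0.40 percentage points.

June: labor force = 1,130.30 + 52.41 = 1,182.71; u = 52.41/1,182.71 = 4.43%.
July: labor force = 1,103.29 + 46.33 = 1,149.62; u = 46.33/1,149.62 = 4.03%.
Change = 4.03% − 4.43% = −0.40 pp.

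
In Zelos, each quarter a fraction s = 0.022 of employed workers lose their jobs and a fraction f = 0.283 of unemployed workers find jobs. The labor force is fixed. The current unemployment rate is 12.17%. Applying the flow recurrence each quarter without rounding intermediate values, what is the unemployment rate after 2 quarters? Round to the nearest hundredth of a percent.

Unemployment rate after two quarters ≈ 9.61%.

With a fixed labor force, u_{t+1} = u_t + s·(1−u_t) − f·u_t = u_t·(1−s−f) + s.
Here 1−s−f = 0.695 and s = 0.022.
u_1 = 0.121700 × 0.695 + 0.022 = 0.106581.
u_2 = 0.106581 × 0.695 + 0.022 = 0.096074.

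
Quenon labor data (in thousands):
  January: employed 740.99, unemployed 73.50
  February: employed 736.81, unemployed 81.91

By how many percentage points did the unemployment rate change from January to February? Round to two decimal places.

January: labor force = 740.99 + 73.50 = 814.49; u = 73.50/814.49 = 9.02%.
February: labor force = 736.81 + 81.91 = 818.72; u = 81.91/818.72 = 10.00%.
Change = 10.00% − 9.02% = +0.98 pp.

The unemployment rate changed by +0.98 percentage points.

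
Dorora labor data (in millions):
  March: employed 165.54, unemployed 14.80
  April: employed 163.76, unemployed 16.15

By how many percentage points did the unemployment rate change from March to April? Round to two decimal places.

March: labor force = 165.54 + 14.80 = 180.34; u = 14.80/180.34 = 8.21%.
April: labor force = 163.76 + 16.15 = 179.91; u = 16.15/179.91 = 8.98%.
Change = 8.98% − 8.21% = +0.77 pp.

The unemployment rate changed by +0.77 percentage points.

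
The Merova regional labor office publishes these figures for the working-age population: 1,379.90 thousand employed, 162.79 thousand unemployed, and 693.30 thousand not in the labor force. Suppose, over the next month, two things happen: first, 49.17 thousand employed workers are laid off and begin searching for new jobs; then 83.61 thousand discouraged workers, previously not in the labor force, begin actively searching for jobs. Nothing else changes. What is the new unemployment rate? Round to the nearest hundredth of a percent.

New unemployment rate ≈ 18.17%.

Initially, labor force = 1,379.90 + 162.79 = 1,542.69 thousand, so u = 162.79/1,542.69 = 10.55%.
After the first change, employed falls and unemployed rises by 49.17; labor force unchanged → E = 1,330.73, U = 211.96, labor force = 1,542.69 thousand.
After the second change, unemployed and labor force both rise by 83.61 → E = 1,330.73, U = 295.57, labor force = 1,626.30 thousand.
New unemployment rate = 295.57 / 1,626.30 = 18.17%.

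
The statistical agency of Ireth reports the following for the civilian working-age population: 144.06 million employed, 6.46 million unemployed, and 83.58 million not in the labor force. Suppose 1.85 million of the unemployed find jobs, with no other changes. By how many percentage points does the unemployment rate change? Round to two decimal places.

The unemployment rate changes by −1.23 percentage points.

Initially, labor force = 144.06 + 6.46 = 150.52 million, so u = 6.46/150.52 = 4.29%.
After the change, unemployed falls and employed rises by 1.85; labor force unchanged → E = 145.91, U = 4.61, labor force = 150.52 million.
New unemployment rate = 4.61 / 150.52 = 3.06%.
Change = 3.06% − 4.29% = −1.23 percentage points.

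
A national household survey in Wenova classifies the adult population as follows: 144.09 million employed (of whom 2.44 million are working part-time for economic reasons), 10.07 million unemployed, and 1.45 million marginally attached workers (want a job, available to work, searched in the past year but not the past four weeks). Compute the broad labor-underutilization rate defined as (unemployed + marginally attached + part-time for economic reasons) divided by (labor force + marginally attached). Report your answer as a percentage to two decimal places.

Labor force = 144.09 + 10.07 = 154.16 million.
Numerator = 10.07 + 1.45 + 2.44 = 13.96 million.
Denominator = 154.16 + 1.45 = 155.61 million.
Broad rate = 13.96 / 155.61 = 8.97%.

Broad underutilization rate ≈ 8.97%.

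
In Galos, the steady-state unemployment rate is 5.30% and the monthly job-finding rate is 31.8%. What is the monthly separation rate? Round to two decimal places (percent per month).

Separation rate ≈ 1.78% per month.

From u* = s/(s+f): s = u·f/(1−u).
s = 0.0530 × 31.8 / (1 − 0.0530) = 1.6854 / 0.9470 ≈ 1.78% per month.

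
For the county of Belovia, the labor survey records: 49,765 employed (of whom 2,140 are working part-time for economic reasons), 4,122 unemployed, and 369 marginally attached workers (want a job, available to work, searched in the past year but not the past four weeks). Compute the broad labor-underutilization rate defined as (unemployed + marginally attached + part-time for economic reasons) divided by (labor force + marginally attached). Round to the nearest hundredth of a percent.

Labor force = 49,765 + 4,122 = 53,887.
Numerator = 4,122 + 369 + 2,140 = 6,631.
Denominator = 53,887 + 369 = 54,256.
Broad rate = 6,631 / 54,256 = 12.22%.

Broad underutilization rate ≈ 12.22%.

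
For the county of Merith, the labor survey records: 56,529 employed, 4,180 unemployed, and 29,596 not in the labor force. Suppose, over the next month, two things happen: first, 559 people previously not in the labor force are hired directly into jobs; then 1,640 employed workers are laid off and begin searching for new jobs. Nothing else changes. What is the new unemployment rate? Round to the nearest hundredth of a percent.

Initially, labor force = 56,529 + 4,180 = 60,709, so u = 4,180/60,709 = 6.89%.
After the first change, employed and labor force both rise by 559; unemployed unchanged → E = 57,088, U = 4,180, labor force = 61,268.
After the second change, employed falls and unemployed rises by 1,640; labor force unchanged → E = 55,448, U = 5,820, labor force = 61,268.
New unemployment rate = 5,820 / 61,268 = 9.50%.

New unemployment rate ≈ 9.50%.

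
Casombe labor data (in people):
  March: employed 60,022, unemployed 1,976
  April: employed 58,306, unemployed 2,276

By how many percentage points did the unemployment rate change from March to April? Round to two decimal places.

The unemployment rate changed by +0.57 percentage points.

March: labor force = 60,022 + 1,976 = 61,998; u = 1,976/61,998 = 3.19%.
April: labor force = 58,306 + 2,276 = 60,582; u = 2,276/60,582 = 3.76%.
Change = 3.76% − 3.19% = +0.57 pp.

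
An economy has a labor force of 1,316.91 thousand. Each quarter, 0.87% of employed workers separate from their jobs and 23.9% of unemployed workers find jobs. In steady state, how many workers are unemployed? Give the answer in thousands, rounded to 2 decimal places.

Steady-state unemployment rate u* = s/(s+f) = 0.87/(0.87+23.9) = 0.035123.
Unemployed = u* × labor force = 0.035123 × 1,316.91 ≈ 46.25 thousand.

About 46.25 thousand are unemployed in steady state.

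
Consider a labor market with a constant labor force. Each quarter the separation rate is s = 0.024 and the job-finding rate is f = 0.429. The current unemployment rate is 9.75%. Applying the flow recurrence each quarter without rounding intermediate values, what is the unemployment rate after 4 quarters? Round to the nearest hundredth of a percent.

With a fixed labor force, u_{t+1} = u_t + s·(1−u_t) − f·u_t = u_t·(1−s−f) + s.
Here 1−s−f = 0.547 and s = 0.024.
u_1 = 0.097500 × 0.547 + 0.024 = 0.077332.
u_2 = 0.077332 × 0.547 + 0.024 = 0.066301.
u_3 = 0.066301 × 0.547 + 0.024 = 0.060267.
u_4 = 0.060267 × 0.547 + 0.024 = 0.056966.

Unemployment rate after four quarters ≈ 5.70%.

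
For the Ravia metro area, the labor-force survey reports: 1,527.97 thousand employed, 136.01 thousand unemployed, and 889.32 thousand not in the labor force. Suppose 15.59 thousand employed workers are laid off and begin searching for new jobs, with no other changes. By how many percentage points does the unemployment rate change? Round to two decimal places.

Initially, labor force = 1,527.97 + 136.01 = 1,663.98 thousand, so u = 136.01/1,663.98 = 8.17%.
After the change, employed falls and unemployed rises by 15.59; labor force unchanged → E = 1,512.38, U = 151.60, labor force = 1,663.98 thousand.
New unemployment rate = 151.60 / 1,663.98 = 9.11%.
Change = 9.11% − 8.17% = +0.94 percentage points.

The unemployment rate changes by +0.94 percentage points.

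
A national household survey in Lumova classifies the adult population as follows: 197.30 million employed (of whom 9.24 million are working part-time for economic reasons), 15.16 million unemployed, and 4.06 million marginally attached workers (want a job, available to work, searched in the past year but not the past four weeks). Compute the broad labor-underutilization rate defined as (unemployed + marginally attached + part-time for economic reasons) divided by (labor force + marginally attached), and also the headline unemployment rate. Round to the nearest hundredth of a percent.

Broad underutilization rate ≈ 13.14%; headline unemployment rate ≈ 7.14%.

Labor force = 197.30 + 15.16 = 212.46 million.
Numerator = 15.16 + 4.06 + 9.24 = 28.46 million.
Denominator = 212.46 + 4.06 = 216.52 million.
Broad rate = 28.46 / 216.52 = 13.14%.
Headline unemployment rate = 15.16 / 212.46 = 7.14%.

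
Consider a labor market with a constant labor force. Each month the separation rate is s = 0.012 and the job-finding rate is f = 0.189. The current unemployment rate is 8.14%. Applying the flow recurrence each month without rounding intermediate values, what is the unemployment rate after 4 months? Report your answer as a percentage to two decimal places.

Unemployment rate after four months ≈ 6.85%.

With a fixed labor force, u_{t+1} = u_t + s·(1−u_t) − f·u_t = u_t·(1−s−f) + s.
Here 1−s−f = 0.799 and s = 0.012.
u_1 = 0.081400 × 0.799 + 0.012 = 0.077039.
u_2 = 0.077039 × 0.799 + 0.012 = 0.073554.
u_3 = 0.073554 × 0.799 + 0.012 = 0.070770.
u_4 = 0.070770 × 0.799 + 0.012 = 0.068545.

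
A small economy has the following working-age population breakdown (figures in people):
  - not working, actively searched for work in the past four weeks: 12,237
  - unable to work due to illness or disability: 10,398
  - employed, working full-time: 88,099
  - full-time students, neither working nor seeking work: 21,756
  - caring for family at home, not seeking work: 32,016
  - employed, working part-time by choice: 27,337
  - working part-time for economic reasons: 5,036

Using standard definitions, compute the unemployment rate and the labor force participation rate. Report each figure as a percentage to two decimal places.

Employed = 88,099 + 27,337 + 5,036 = 120,472 (anyone who worked, including part-time for economic reasons, counts as employed).
Unemployed = 12,237.
Labor force = 120,472 + 12,237 = 132,709.
Not in labor force = 10,398 + 21,756 + 32,016 = 64,170 (those not working and not actively searching are outside the labor force).
Civilian working-age population = 132,709 + 64,170 = 196,879.
Unemployment rate = 12,237 / 132,709 = 9.22%.
Labor force participation rate = 132,709 / 196,879 = 67.41%.

Unemployment rate ≈ 9.22%; labor force participation rate ≈ 67.41%.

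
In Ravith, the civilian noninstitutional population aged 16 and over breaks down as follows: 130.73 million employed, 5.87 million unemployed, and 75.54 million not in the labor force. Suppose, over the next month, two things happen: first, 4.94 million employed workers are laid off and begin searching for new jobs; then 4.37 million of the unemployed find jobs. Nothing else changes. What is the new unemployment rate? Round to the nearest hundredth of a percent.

New unemployment rate ≈ 4.71%.

Initially, labor force = 130.73 + 5.87 = 136.60 million, so u = 5.87/136.60 = 4.30%.
After the first change, employed falls and unemployed rises by 4.94; labor force unchanged → E = 125.79, U = 10.81, labor force = 136.60 million.
After the second change, unemployed falls and employed rises by 4.37; labor force unchanged → E = 130.16, U = 6.44, labor force = 136.60 million.
New unemployment rate = 6.44 / 136.60 = 4.71%.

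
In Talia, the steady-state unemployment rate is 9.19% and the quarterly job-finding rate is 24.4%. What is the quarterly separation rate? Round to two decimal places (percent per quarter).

Separation rate ≈ 2.47% per quarter.

From u* = s/(s+f): s = u·f/(1−u).
s = 0.0919 × 24.4 / (1 − 0.0919) = 2.2424 / 0.9081 ≈ 2.47% per quarter.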